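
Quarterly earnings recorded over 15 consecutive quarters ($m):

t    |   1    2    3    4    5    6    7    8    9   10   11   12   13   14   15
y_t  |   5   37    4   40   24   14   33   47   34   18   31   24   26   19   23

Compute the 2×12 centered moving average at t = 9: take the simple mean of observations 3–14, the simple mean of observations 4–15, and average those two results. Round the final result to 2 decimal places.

Sum over 3–14: 4 + 40 + 24 + 14 + 33 + 47 + 34 + 18 + 31 + 24 + 26 + 19 = 314
Sum over 4–15: 40 + 24 + 14 + 33 + 47 + 34 + 18 + 31 + 24 + 26 + 19 + 23 = 333
CMA at t=9 = (314 + 333) / (2·12) = 647 / 24 = 26.96

26.96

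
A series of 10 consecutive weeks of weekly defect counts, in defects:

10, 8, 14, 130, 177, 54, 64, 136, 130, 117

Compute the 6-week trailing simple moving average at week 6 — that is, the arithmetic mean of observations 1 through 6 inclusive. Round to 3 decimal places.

Sum of periods 1–6: 10 + 8 + 14 + 130 + 177 + 54 = 393
Divide by 6: 393 / 6 = 65.500

65.500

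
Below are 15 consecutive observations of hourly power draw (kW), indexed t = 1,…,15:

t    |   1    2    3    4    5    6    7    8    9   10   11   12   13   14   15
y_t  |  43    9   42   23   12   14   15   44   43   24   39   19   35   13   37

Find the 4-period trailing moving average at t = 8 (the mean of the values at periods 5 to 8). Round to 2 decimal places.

Sum of periods 5–8: 12 + 14 + 15 + 44 = 85
Divide by 4: 85 / 4 = 21.25

21.25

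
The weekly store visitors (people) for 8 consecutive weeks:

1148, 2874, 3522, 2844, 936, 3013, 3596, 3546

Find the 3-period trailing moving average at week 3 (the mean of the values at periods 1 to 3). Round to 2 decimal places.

Sum of periods 1–3: 1148 + 2874 + 3522 = 7544
Divide by 3: 7544 / 3 = 2514.67

2514.67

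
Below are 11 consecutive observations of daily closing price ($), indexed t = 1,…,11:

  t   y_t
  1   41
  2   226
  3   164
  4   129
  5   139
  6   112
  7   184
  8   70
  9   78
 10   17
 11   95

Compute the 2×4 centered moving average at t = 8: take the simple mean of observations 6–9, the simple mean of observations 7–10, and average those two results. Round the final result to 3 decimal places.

Sum over 6–9: 112 + 184 + 70 + 78 = 444
Sum over 7–10: 184 + 70 + 78 + 17 = 349
CMA at t=8 = (444 + 349) / (2·4) = 793 / 8 = 99.125

99.125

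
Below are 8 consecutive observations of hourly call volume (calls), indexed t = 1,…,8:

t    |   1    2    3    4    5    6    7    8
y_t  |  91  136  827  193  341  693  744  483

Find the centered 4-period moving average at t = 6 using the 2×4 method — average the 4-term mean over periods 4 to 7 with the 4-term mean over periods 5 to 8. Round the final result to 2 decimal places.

Sum over 4–7: 193 + 341 + 693 + 744 = 1971
Sum over 5–8: 341 + 693 + 744 + 483 = 2261
CMA at t=6 = (1971 + 2261) / (2·4) = 4232 / 8 = 529.00

529.00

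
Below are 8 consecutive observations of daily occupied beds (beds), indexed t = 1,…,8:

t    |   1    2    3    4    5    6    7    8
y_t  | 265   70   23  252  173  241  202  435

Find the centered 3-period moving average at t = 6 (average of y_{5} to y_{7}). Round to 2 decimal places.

205.33

Sum of periods 5–7: 173 + 241 + 202 = 616
Divide by 3: 616 / 3 = 205.33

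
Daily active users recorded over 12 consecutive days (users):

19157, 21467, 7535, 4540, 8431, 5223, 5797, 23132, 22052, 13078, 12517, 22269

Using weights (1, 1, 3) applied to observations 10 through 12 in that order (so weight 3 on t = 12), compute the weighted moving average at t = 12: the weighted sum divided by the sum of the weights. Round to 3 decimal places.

18480.400

Weighted sum: 1·13078 + 1·12517 + 3·22269 = 13078 + 12517 + 66807 = 92402
Weight total: 1 + 1 + 3 = 5
WMA = 92402 / 5 = 18480.400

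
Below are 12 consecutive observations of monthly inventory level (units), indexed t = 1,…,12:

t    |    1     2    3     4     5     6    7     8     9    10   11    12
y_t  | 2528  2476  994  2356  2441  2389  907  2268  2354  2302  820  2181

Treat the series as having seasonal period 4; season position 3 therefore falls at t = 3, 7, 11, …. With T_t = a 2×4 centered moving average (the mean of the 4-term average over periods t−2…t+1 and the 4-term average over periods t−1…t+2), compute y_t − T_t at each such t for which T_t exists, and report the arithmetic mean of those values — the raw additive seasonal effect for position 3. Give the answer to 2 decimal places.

-1083.50

Season position 3 occurs at t = 3, 7 (where T_t is defined).
t=3: T_3 = 2077.6250; y_3 − T_3 = 994 − 2077.6250 = -1083.6250
t=7: T_7 = 1990.3750; y_7 − T_7 = 907 − 1990.3750 = -1083.3750
Mean deviation: (-1083.6250 + -1083.3750) / 2 = -1083.50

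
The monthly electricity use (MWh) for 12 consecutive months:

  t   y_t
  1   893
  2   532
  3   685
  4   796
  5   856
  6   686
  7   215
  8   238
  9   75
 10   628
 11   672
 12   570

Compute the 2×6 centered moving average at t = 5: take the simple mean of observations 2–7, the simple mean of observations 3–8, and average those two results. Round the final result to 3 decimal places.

603.833

Sum over 2–7: 532 + 685 + 796 + 856 + 686 + 215 = 3770
Sum over 3–8: 685 + 796 + 856 + 686 + 215 + 238 = 3476
CMA at t=5 = (3770 + 3476) / (2·6) = 7246 / 12 = 603.833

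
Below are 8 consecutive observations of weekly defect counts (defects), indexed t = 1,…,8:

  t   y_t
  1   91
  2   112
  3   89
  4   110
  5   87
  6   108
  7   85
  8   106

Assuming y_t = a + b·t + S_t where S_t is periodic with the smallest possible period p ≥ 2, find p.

First differences y_{t+1} − y_t: 21, -23, 21, -23, 21, -23, …
The difference pattern repeats every 2 terms and not for any smaller step, so p = 2.

2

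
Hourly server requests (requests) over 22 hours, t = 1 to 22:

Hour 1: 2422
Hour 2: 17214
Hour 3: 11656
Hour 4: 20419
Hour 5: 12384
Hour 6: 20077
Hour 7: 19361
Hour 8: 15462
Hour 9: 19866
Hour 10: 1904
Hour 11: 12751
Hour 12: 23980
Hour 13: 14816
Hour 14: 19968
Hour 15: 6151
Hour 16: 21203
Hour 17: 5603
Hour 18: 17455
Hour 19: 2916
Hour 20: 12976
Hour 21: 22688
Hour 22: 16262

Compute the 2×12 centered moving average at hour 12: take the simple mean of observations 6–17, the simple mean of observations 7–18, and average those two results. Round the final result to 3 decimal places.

Sum over 6–17: 20077 + 19361 + 15462 + 19866 + 1904 + 12751 + 23980 + 14816 + 19968 + 6151 + 21203 + 5603 = 181142
Sum over 7–18: 19361 + 15462 + 19866 + 1904 + 12751 + 23980 + 14816 + 19968 + 6151 + 21203 + 5603 + 17455 = 178520
CMA at t=12 = (181142 + 178520) / (2·12) = 359662 / 24 = 14985.917

14985.917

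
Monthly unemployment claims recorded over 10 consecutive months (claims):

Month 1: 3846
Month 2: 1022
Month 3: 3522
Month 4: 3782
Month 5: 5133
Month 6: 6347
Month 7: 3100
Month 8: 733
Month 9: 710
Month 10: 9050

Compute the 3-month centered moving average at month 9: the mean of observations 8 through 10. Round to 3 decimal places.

3497.667

Sum of periods 8–10: 733 + 710 + 9050 = 10493
Divide by 3: 10493 / 3 = 3497.667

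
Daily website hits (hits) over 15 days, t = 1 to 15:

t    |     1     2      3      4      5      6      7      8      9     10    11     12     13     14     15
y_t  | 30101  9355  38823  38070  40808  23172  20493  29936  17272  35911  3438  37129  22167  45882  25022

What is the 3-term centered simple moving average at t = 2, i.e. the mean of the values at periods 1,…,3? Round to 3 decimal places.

26093.000

Sum of periods 1–3: 30101 + 9355 + 38823 = 78279
Divide by 3: 78279 / 3 = 26093.000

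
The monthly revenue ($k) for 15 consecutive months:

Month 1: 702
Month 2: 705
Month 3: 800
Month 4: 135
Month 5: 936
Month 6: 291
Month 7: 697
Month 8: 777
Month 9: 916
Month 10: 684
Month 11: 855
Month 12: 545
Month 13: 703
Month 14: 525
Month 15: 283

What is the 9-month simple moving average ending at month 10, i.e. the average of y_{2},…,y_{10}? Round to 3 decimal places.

Sum of periods 2–10: 705 + 800 + 135 + 936 + 291 + 697 + 777 + 916 + 684 = 5941
Divide by 9: 5941 / 9 = 660.111

660.111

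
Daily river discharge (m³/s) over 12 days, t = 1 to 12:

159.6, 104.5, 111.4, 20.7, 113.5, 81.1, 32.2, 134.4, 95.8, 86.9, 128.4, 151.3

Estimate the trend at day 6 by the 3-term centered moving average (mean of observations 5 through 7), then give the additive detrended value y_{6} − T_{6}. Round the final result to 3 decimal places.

5.500

Trend T_6 = (113.5 + 81.1 + 32.2) / 3 = 226.8/3 = 75.60000
Detrended value: 81.1 − 75.60000 = 5.500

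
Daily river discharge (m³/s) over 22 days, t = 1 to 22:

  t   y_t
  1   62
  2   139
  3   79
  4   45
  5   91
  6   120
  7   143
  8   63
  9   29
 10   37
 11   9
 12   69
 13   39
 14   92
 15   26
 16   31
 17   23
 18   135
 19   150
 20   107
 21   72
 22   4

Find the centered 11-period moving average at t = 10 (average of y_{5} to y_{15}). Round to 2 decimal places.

65.27

Sum of periods 5–15: 91 + 120 + 143 + 63 + 29 + 37 + 9 + 69 + 39 + 92 + 26 = 718
Divide by 11: 718 / 11 = 65.27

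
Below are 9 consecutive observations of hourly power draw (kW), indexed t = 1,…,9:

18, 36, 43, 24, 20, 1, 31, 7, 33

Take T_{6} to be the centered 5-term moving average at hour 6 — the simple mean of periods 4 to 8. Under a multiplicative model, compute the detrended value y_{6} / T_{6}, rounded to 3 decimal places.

Trend T_6 = (24 + 20 + 1 + 31 + 7) / 5 = 83/5 = 16.60000
Ratio to trend: 1 / 16.60000 = 0.060

0.060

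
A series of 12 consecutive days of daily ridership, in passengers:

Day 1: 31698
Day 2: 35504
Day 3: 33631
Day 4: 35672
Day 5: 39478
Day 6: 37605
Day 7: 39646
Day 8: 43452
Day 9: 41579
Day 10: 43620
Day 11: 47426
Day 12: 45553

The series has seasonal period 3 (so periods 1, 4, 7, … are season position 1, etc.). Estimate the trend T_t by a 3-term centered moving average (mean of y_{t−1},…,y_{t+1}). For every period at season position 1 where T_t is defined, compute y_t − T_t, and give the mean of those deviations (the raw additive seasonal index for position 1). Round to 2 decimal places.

-588.33

Season position 1 occurs at t = 4, 7, 10 (where T_t is defined).
t=4: T_4 = 36260.3333; y_4 − T_4 = 35672 − 36260.3333 = -588.3333
t=7: T_7 = 40234.3333; y_7 − T_7 = 39646 − 40234.3333 = -588.3333
t=10: T_10 = 44208.3333; y_10 − T_10 = 43620 − 44208.3333 = -588.3333
Mean deviation: (-588.3333 + -588.3333 + -588.3333) / 3 = -588.33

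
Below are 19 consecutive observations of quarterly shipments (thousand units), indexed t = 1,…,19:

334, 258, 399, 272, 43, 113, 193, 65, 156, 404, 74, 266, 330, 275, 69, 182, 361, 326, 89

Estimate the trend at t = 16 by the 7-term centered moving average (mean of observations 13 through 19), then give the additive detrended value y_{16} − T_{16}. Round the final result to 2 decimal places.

Trend T_16 = (330 + 275 + 69 + 182 + 361 + 326 + 89) / 7 = 1632/7 = 233.1429
Detrended value: 182 − 233.1429 = -51.14

-51.14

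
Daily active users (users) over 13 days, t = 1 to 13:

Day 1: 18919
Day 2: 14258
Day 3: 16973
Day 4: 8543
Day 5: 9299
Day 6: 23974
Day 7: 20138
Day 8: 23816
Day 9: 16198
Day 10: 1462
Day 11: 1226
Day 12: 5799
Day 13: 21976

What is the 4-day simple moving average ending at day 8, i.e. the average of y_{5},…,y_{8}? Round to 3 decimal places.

19306.750

Sum of periods 5–8: 9299 + 23974 + 20138 + 23816 = 77227
Divide by 4: 77227 / 4 = 19306.750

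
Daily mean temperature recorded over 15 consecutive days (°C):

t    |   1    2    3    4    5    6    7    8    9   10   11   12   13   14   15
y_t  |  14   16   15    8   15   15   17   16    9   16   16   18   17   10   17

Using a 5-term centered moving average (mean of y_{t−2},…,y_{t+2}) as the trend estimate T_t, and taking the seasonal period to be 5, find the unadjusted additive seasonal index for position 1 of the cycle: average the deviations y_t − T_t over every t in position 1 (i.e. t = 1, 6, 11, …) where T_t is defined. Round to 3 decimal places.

0.800

Season position 1 occurs at t = 6, 11 (where T_t is defined).
t=6: T_6 = 14.20000; y_6 − T_6 = 15 − 14.20000 = 0.80000
t=11: T_11 = 15.20000; y_11 − T_11 = 16 − 15.20000 = 0.80000
Mean deviation: (0.80000 + 0.80000) / 2 = 0.800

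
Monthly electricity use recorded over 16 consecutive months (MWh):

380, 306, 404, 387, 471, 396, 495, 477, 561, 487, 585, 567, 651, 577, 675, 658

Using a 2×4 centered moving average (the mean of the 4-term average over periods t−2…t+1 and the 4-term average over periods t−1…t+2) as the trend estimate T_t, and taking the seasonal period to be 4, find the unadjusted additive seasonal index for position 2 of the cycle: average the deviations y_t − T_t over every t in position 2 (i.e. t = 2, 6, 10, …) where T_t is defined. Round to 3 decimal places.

-52.042

Season position 2 occurs at t = 6, 10, 14 (where T_t is defined).
t=6: T_6 = 448.50000; y_6 − T_6 = 396 − 448.50000 = -52.50000
t=10: T_10 = 538.75000; y_10 − T_10 = 487 − 538.75000 = -51.75000
t=14: T_14 = 628.87500; y_14 − T_14 = 577 − 628.87500 = -51.87500
Mean deviation: (-52.50000 + -51.75000 + -51.87500) / 3 = -52.042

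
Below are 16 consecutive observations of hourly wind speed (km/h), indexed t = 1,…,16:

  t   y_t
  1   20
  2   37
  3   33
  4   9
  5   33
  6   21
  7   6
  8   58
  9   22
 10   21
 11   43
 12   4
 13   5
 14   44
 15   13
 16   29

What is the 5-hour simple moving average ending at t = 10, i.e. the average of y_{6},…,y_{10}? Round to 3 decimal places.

25.600

Sum of periods 6–10: 21 + 6 + 58 + 22 + 21 = 128
Divide by 5: 128 / 5 = 25.600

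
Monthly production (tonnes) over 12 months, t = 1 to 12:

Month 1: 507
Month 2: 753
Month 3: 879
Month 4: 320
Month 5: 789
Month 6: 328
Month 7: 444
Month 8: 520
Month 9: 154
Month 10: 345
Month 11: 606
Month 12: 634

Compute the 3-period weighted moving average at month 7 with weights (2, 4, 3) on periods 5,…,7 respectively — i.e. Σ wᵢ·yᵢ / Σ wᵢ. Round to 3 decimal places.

Weighted sum: 2·789 + 4·328 + 3·444 = 1578 + 1312 + 1332 = 4222
Weight total: 2 + 4 + 3 = 9
WMA = 4222 / 9 = 469.111

469.111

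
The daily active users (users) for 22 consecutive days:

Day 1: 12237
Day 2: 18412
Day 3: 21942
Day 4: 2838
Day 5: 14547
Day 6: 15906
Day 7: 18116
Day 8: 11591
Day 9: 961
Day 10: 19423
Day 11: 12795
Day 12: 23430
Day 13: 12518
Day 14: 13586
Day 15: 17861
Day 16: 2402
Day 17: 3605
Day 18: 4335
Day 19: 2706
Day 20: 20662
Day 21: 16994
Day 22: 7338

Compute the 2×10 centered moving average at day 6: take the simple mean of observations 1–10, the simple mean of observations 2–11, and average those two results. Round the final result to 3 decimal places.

13625.200

Sum over 1–10: 12237 + 18412 + 21942 + 2838 + 14547 + 15906 + 18116 + 11591 + 961 + 19423 = 135973
Sum over 2–11: 18412 + 21942 + 2838 + 14547 + 15906 + 18116 + 11591 + 961 + 19423 + 12795 = 136531
CMA at t=6 = (135973 + 136531) / (2·10) = 272504 / 20 = 13625.200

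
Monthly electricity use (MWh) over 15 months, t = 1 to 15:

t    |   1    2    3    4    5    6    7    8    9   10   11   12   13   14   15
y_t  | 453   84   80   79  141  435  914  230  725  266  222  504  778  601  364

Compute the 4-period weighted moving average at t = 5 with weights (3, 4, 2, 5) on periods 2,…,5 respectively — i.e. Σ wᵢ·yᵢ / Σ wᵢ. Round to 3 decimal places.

Weighted sum: 3·84 + 4·80 + 2·79 + 5·141 = 252 + 320 + 158 + 705 = 1435
Weight total: 3 + 4 + 2 + 5 = 14
WMA = 1435 / 14 = 102.500

102.500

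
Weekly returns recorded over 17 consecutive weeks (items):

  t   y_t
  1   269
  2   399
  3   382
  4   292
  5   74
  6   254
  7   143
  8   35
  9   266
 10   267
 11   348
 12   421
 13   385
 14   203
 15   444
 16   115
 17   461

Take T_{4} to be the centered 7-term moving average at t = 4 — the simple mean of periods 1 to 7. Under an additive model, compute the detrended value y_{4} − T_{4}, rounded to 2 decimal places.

33.00

Trend T_4 = (269 + 399 + 382 + 292 + 74 + 254 + 143) / 7 = 1813/7 = 259.0000
Detrended value: 292 − 259.0000 = 33.00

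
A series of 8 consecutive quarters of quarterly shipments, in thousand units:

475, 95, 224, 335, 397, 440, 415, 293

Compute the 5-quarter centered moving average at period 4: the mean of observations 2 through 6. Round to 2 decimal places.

Sum of periods 2–6: 95 + 224 + 335 + 397 + 440 = 1491
Divide by 5: 1491 / 5 = 298.20

298.20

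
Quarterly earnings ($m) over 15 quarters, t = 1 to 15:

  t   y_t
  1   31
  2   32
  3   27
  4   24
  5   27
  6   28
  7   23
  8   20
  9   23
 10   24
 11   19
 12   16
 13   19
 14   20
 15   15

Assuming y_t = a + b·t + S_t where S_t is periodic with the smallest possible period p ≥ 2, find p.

4

First differences y_{t+1} − y_t: 1, -5, -3, 3, 1, -5, -3, 3, 1, -5, …
The difference pattern repeats every 4 terms and not for any smaller step, so p = 4.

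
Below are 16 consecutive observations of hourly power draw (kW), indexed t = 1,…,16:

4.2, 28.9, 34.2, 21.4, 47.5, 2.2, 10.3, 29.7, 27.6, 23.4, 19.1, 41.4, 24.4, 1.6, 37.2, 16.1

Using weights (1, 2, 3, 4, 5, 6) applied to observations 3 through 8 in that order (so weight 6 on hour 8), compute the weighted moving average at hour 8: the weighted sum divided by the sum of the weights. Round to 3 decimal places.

Weighted sum: 1·34.2 + 2·21.4 + 3·47.5 + 4·2.2 + 5·10.3 + 6·29.7 = 34.2 + 42.8 + 142.5 + 8.8 + 51.5 + 178.2 = 458.0
Weight total: 1 + 2 + 3 + 4 + 5 + 6 = 21
WMA = 458.0 / 21 = 21.810

21.810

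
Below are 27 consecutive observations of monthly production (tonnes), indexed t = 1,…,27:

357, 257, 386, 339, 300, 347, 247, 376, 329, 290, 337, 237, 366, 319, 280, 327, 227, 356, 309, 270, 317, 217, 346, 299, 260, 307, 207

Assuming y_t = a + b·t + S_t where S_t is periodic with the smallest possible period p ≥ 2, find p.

5

First differences y_{t+1} − y_t: -100, 129, -47, -39, 47, -100, 129, -47, -39, 47, -100, 129, …
The difference pattern repeats every 5 terms and not for any smaller step, so p = 5.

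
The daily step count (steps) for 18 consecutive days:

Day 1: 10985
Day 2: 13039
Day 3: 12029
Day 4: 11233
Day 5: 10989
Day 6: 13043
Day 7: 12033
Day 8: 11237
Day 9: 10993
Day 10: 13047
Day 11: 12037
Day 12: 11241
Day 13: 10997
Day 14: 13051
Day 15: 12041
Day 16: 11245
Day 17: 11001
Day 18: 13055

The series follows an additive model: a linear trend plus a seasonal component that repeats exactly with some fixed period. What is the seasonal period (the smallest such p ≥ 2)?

First differences y_{t+1} − y_t: 2054, -1010, -796, -244, 2054, -1010, -796, -244, 2054, -1010, …
The difference pattern repeats every 4 terms and not for any smaller step, so p = 4.

4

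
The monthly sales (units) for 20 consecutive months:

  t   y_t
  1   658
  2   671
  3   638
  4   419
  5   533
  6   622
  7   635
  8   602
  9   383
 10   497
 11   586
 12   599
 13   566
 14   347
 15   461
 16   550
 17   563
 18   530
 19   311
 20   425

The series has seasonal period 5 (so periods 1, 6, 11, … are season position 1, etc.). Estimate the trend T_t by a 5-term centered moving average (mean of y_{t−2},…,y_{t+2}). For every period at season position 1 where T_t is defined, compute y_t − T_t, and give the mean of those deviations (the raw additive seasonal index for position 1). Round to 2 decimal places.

59.80

Season position 1 occurs at t = 6, 11, 16 (where T_t is defined).
t=6: T_6 = 562.2000; y_6 − T_6 = 622 − 562.2000 = 59.8000
t=11: T_11 = 526.2000; y_11 − T_11 = 586 − 526.2000 = 59.8000
t=16: T_16 = 490.2000; y_16 − T_16 = 550 − 490.2000 = 59.8000
Mean deviation: (59.8000 + 59.8000 + 59.8000) / 3 = 59.80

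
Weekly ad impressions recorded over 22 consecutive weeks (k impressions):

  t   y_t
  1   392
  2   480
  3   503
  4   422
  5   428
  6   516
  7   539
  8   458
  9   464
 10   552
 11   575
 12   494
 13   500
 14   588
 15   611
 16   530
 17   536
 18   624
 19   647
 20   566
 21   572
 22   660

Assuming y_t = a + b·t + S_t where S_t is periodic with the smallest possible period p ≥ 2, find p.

First differences y_{t+1} − y_t: 88, 23, -81, 6, 88, 23, -81, 6, 88, 23, …
The difference pattern repeats every 4 terms and not for any smaller step, so p = 4.

4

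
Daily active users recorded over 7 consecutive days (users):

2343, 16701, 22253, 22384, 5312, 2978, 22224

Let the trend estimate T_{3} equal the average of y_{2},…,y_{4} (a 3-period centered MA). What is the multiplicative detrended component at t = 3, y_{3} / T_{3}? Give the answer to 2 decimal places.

1.09

Trend T_3 = (16701 + 22253 + 22384) / 3 = 61338/3 = 20446.0000
Ratio to trend: 22253 / 20446.0000 = 1.09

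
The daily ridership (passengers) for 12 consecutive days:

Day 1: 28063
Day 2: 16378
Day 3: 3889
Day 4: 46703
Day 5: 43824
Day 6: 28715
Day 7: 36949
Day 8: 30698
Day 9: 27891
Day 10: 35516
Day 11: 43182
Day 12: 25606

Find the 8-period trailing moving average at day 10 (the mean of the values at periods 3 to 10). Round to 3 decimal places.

31773.125

Sum of periods 3–10: 3889 + 46703 + 43824 + 28715 + 36949 + 30698 + 27891 + 35516 = 254185
Divide by 8: 254185 / 8 = 31773.125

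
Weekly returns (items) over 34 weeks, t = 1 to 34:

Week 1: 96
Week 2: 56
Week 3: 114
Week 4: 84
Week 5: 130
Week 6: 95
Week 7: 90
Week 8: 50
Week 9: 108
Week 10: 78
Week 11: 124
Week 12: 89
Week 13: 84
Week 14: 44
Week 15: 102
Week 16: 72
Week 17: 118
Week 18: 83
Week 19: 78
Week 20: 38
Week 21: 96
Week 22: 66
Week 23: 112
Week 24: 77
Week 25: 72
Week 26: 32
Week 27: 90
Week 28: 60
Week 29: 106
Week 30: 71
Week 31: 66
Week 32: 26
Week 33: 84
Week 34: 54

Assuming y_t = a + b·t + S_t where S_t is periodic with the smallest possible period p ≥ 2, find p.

6

First differences y_{t+1} − y_t: -40, 58, -30, 46, -35, -5, -40, 58, -30, 46, -35, -5, -40, 58, …
The difference pattern repeats every 6 terms and not for any smaller step, so p = 6.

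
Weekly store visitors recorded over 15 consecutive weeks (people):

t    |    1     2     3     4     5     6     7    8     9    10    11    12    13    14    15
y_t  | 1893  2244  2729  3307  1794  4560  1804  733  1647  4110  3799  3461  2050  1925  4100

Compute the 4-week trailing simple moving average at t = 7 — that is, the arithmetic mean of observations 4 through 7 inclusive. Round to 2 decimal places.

Sum of periods 4–7: 3307 + 1794 + 4560 + 1804 = 11465
Divide by 4: 11465 / 4 = 2866.25

2866.25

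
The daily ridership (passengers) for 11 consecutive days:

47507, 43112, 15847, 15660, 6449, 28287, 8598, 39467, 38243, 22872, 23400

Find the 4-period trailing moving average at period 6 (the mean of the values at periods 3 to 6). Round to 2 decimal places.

Sum of periods 3–6: 15847 + 15660 + 6449 + 28287 = 66243
Divide by 4: 66243 / 4 = 16560.75

16560.75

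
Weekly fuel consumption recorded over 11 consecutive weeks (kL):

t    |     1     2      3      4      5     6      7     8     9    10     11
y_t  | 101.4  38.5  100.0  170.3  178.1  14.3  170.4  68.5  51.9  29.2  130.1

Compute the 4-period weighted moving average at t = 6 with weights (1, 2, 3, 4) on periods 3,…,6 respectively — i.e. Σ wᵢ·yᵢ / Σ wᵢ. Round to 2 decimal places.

103.21

Weighted sum: 1·100.0 + 2·170.3 + 3·178.1 + 4·14.3 = 100.0 + 340.6 + 534.3 + 57.2 = 1032.1
Weight total: 1 + 2 + 3 + 4 = 10
WMA = 1032.1 / 10 = 103.21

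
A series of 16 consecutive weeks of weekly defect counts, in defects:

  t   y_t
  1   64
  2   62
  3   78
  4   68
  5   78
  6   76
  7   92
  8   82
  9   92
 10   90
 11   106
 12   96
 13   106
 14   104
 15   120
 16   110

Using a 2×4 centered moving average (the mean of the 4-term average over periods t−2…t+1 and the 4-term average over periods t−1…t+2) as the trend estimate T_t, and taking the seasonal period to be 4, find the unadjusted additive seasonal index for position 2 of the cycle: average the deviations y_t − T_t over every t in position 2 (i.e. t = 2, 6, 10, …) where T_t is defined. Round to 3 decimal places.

Season position 2 occurs at t = 6, 10, 14 (where T_t is defined).
t=6: T_6 = 80.25000; y_6 − T_6 = 76 − 80.25000 = -4.25000
t=10: T_10 = 94.25000; y_10 − T_10 = 90 − 94.25000 = -4.25000
t=14: T_14 = 108.25000; y_14 − T_14 = 104 − 108.25000 = -4.25000
Mean deviation: (-4.25000 + -4.25000 + -4.25000) / 3 = -4.250

-4.250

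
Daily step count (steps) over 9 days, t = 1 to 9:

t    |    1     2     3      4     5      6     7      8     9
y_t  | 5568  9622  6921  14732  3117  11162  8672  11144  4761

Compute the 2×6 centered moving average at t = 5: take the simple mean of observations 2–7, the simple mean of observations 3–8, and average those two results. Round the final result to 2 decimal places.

9164.50

Sum over 2–7: 9622 + 6921 + 14732 + 3117 + 11162 + 8672 = 54226
Sum over 3–8: 6921 + 14732 + 3117 + 11162 + 8672 + 11144 = 55748
CMA at t=5 = (54226 + 55748) / (2·6) = 109974 / 12 = 9164.50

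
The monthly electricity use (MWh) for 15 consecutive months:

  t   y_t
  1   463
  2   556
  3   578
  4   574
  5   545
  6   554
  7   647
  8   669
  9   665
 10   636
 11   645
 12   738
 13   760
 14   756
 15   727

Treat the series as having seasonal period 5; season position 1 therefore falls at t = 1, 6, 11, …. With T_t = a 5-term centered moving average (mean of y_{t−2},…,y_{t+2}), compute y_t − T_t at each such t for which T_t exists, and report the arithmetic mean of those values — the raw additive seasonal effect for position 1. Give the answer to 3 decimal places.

-43.800

Season position 1 occurs at t = 6, 11 (where T_t is defined).
t=6: T_6 = 597.80000; y_6 − T_6 = 554 − 597.80000 = -43.80000
t=11: T_11 = 688.80000; y_11 − T_11 = 645 − 688.80000 = -43.80000
Mean deviation: (-43.80000 + -43.80000) / 2 = -43.800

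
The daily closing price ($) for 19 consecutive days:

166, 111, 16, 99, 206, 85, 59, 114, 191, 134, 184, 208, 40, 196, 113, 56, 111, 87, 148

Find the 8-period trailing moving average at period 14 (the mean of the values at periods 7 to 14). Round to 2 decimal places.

Sum of periods 7–14: 59 + 114 + 191 + 134 + 184 + 208 + 40 + 196 = 1126
Divide by 8: 1126 / 8 = 140.75

140.75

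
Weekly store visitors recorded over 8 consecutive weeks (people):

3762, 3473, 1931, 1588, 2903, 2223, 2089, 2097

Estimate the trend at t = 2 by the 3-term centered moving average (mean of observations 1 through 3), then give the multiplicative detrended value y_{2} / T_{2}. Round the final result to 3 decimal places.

1.137

Trend T_2 = (3762 + 3473 + 1931) / 3 = 9166/3 = 3055.33333
Ratio to trend: 3473 / 3055.33333 = 1.137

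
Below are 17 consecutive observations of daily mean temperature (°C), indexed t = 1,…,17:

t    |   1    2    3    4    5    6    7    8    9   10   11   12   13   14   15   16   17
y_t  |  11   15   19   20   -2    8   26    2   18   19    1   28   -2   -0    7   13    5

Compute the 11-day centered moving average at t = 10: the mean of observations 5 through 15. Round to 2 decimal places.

Sum of periods 5–15: (-2) + 8 + 26 + 2 + 18 + 19 + 1 + 28 + (-2) + (-0) + 7 = 105
Divide by 11: 105 / 11 = 9.55

9.55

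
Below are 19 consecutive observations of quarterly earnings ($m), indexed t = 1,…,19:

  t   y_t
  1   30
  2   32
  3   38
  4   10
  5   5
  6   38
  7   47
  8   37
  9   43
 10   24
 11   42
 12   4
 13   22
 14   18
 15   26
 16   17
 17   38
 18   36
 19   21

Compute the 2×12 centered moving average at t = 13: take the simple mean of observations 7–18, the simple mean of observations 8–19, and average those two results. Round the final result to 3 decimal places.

28.417

Sum over 7–18: 47 + 37 + 43 + 24 + 42 + 4 + 22 + 18 + 26 + 17 + 38 + 36 = 354
Sum over 8–19: 37 + 43 + 24 + 42 + 4 + 22 + 18 + 26 + 17 + 38 + 36 + 21 = 328
CMA at t=13 = (354 + 328) / (2·12) = 682 / 24 = 28.417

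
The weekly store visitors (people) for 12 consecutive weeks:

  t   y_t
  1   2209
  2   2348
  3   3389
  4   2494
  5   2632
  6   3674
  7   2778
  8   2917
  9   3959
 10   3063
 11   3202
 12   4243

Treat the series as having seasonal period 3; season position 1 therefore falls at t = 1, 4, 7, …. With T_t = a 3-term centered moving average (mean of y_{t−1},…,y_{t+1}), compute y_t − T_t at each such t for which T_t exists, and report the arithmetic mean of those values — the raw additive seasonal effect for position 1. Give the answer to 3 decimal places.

Season position 1 occurs at t = 4, 7, 10 (where T_t is defined).
t=4: T_4 = 2838.33333; y_4 − T_4 = 2494 − 2838.33333 = -344.33333
t=7: T_7 = 3123.00000; y_7 − T_7 = 2778 − 3123.00000 = -345.00000
t=10: T_10 = 3408.00000; y_10 − T_10 = 3063 − 3408.00000 = -345.00000
Mean deviation: (-344.33333 + -345.00000 + -345.00000) / 3 = -344.778

-344.778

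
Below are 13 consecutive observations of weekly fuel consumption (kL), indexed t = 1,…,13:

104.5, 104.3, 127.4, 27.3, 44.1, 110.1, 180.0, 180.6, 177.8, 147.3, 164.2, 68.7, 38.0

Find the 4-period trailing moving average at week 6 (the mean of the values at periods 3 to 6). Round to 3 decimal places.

Sum of periods 3–6: 127.4 + 27.3 + 44.1 + 110.1 = 308.9
Divide by 4: 308.9 / 4 = 77.225

77.225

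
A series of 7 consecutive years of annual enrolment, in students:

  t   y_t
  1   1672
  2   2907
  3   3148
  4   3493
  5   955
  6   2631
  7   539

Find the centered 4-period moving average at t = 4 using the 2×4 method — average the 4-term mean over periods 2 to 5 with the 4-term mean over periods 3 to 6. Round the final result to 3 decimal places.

2591.250

Sum over 2–5: 2907 + 3148 + 3493 + 955 = 10503
Sum over 3–6: 3148 + 3493 + 955 + 2631 = 10227
CMA at t=4 = (10503 + 10227) / (2·4) = 20730 / 8 = 2591.250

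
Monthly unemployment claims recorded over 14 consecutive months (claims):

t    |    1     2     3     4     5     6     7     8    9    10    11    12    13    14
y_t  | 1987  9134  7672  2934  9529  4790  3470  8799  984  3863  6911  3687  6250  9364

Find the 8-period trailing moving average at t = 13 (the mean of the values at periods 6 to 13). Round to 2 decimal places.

Sum of periods 6–13: 4790 + 3470 + 8799 + 984 + 3863 + 6911 + 3687 + 6250 = 38754
Divide by 8: 38754 / 8 = 4844.25

4844.25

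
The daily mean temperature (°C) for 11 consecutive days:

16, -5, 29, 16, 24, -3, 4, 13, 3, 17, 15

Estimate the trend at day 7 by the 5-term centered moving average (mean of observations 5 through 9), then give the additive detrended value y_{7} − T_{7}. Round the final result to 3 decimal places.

-4.200

Trend T_7 = (24 + (-3) + 4 + 13 + 3) / 5 = 41/5 = 8.20000
Detrended value: 4 − 8.20000 = -4.200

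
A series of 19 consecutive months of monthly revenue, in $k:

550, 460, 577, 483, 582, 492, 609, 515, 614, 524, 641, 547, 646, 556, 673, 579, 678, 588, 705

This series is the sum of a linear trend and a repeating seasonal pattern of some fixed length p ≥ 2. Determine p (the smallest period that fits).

4

First differences y_{t+1} − y_t: -90, 117, -94, 99, -90, 117, -94, 99, -90, 117, …
The difference pattern repeats every 4 terms and not for any smaller step, so p = 4.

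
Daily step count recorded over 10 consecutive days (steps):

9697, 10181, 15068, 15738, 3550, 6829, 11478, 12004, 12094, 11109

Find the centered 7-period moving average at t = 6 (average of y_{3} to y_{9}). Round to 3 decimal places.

10965.857

Sum of periods 3–9: 15068 + 15738 + 3550 + 6829 + 11478 + 12004 + 12094 = 76761
Divide by 7: 76761 / 7 = 10965.857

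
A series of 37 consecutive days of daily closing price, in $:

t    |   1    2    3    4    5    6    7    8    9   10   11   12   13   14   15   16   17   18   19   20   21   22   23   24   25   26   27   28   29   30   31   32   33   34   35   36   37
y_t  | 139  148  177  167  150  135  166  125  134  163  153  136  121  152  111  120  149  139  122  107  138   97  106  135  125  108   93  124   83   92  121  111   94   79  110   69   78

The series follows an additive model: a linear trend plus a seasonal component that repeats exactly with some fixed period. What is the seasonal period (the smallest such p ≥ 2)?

7

First differences y_{t+1} − y_t: 9, 29, -10, -17, -15, 31, -41, 9, 29, -10, -17, -15, 31, -41, 9, 29, …
The difference pattern repeats every 7 terms and not for any smaller step, so p = 7.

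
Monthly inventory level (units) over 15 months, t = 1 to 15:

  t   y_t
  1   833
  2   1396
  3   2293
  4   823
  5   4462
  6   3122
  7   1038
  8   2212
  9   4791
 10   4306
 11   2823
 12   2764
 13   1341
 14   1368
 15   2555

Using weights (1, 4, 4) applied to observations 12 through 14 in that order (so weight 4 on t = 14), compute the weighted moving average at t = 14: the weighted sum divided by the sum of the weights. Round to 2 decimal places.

1511.11

Weighted sum: 1·2764 + 4·1341 + 4·1368 = 2764 + 5364 + 5472 = 13600
Weight total: 1 + 4 + 4 = 9
WMA = 13600 / 9 = 1511.11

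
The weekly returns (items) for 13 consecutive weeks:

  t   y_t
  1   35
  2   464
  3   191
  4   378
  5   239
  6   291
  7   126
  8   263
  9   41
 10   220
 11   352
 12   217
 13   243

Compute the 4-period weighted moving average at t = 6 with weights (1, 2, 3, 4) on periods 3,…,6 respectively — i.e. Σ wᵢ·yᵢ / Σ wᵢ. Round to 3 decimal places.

282.800

Weighted sum: 1·191 + 2·378 + 3·239 + 4·291 = 191 + 756 + 717 + 1164 = 2828
Weight total: 1 + 2 + 3 + 4 = 10
WMA = 2828 / 10 = 282.800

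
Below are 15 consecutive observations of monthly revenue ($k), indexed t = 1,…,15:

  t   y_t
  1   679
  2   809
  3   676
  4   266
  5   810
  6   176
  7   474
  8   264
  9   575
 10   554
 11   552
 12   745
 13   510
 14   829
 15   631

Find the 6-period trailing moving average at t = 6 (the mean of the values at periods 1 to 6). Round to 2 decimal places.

569.33

Sum of periods 1–6: 679 + 809 + 676 + 266 + 810 + 176 = 3416
Divide by 6: 3416 / 6 = 569.33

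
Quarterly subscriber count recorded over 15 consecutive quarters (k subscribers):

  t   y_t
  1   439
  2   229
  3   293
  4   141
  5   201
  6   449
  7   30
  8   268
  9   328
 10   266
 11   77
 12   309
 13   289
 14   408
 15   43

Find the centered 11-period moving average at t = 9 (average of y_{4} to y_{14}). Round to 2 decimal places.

251.45

Sum of periods 4–14: 141 + 201 + 449 + 30 + 268 + 328 + 266 + 77 + 309 + 289 + 408 = 2766
Divide by 11: 2766 / 11 = 251.45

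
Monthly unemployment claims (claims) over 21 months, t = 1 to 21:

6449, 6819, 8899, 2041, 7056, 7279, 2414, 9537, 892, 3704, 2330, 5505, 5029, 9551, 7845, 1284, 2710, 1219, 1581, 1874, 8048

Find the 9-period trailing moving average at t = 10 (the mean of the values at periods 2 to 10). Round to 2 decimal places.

5404.56

Sum of periods 2–10: 6819 + 8899 + 2041 + 7056 + 7279 + 2414 + 9537 + 892 + 3704 = 48641
Divide by 9: 48641 / 9 = 5404.56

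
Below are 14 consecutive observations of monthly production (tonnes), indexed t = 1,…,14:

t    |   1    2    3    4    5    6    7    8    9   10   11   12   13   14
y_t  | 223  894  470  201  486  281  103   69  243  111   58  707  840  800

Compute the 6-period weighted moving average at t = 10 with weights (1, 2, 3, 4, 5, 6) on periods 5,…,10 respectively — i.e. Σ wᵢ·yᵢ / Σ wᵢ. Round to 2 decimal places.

Weighted sum: 1·486 + 2·281 + 3·103 + 4·69 + 5·243 + 6·111 = 486 + 562 + 309 + 276 + 1215 + 666 = 3514
Weight total: 1 + 2 + 3 + 4 + 5 + 6 = 21
WMA = 3514 / 21 = 167.33

167.33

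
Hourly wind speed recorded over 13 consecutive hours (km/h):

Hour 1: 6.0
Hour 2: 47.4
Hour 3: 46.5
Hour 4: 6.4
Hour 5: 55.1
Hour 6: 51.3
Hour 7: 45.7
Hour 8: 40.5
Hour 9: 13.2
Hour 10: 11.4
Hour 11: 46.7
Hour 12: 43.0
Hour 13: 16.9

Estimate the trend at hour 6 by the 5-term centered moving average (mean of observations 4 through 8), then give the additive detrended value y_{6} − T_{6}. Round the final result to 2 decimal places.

11.50

Trend T_6 = (6.4 + 55.1 + 51.3 + 45.7 + 40.5) / 5 = 199.0/5 = 39.8000
Detrended value: 51.3 − 39.8000 = 11.50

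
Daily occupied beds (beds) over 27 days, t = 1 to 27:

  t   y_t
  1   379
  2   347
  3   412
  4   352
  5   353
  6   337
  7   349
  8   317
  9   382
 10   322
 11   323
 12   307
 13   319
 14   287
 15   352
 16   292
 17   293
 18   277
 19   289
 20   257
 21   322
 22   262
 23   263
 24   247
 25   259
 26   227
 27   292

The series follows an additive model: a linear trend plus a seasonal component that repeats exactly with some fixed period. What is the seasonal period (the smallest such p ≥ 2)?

First differences y_{t+1} − y_t: -32, 65, -60, 1, -16, 12, -32, 65, -60, 1, -16, 12, -32, 65, …
The difference pattern repeats every 6 terms and not for any smaller step, so p = 6.

6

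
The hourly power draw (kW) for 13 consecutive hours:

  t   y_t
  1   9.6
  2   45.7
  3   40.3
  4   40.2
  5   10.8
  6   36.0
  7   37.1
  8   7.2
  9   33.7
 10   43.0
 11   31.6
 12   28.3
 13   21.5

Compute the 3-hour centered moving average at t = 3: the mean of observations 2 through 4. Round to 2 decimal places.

42.07

Sum of periods 2–4: 45.7 + 40.3 + 40.2 = 126.2
Divide by 3: 126.2 / 3 = 42.07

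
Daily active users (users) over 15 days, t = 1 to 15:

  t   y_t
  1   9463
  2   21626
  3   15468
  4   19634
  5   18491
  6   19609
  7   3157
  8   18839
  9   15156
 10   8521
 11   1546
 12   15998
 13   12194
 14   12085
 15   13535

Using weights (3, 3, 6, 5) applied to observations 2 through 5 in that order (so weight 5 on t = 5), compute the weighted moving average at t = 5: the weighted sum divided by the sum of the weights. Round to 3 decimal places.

Weighted sum: 3·21626 + 3·15468 + 6·19634 + 5·18491 = 64878 + 46404 + 117804 + 92455 = 321541
Weight total: 3 + 3 + 6 + 5 = 17
WMA = 321541 / 17 = 18914.176

18914.176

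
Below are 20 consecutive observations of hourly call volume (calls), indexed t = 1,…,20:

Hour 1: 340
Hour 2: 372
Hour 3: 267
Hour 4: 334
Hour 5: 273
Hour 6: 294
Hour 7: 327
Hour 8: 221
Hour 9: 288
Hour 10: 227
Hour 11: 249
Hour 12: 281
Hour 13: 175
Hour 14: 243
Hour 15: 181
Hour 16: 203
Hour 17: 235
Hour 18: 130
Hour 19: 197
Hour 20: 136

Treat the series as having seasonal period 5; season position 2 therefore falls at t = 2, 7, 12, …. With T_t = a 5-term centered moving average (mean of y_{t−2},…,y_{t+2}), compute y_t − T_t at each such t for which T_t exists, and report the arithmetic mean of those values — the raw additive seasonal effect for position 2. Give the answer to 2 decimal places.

46.07

Season position 2 occurs at t = 7, 12, 17 (where T_t is defined).
t=7: T_7 = 280.6000; y_7 − T_7 = 327 − 280.6000 = 46.4000
t=12: T_12 = 235.0000; y_12 − T_12 = 281 − 235.0000 = 46.0000
t=17: T_17 = 189.2000; y_17 − T_17 = 235 − 189.2000 = 45.8000
Mean deviation: (46.4000 + 46.0000 + 45.8000) / 3 = 46.07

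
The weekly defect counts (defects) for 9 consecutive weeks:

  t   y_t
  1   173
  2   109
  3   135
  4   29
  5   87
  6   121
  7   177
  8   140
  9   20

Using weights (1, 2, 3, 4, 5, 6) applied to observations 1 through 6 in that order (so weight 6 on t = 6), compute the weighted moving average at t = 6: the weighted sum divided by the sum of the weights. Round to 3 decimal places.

98.714

Weighted sum: 1·173 + 2·109 + 3·135 + 4·29 + 5·87 + 6·121 = 173 + 218 + 405 + 116 + 435 + 726 = 2073
Weight total: 1 + 2 + 3 + 4 + 5 + 6 = 21
WMA = 2073 / 21 = 98.714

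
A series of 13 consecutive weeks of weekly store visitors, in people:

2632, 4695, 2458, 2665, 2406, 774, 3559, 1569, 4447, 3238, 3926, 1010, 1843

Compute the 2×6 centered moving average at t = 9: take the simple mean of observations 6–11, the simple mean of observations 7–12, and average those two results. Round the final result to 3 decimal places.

Sum over 6–11: 774 + 3559 + 1569 + 4447 + 3238 + 3926 = 17513
Sum over 7–12: 3559 + 1569 + 4447 + 3238 + 3926 + 1010 = 17749
CMA at t=9 = (17513 + 17749) / (2·6) = 35262 / 12 = 2938.500

2938.500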